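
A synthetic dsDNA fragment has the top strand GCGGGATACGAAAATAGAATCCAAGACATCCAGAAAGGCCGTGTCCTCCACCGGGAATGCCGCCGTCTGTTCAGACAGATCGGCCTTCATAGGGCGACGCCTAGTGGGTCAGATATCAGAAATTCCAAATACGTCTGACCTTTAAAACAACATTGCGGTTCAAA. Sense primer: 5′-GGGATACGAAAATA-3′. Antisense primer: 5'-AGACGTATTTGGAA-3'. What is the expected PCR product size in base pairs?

134 bp

Scanning the template, GGGATACGAAAATA occurs at positions 3–16; this primer anneals to the bottom strand there with its 3' end pointing downstream.
Taking the reverse complement of AGACGTATTTGGAA gives TTCCAAATACGTCT, found at positions 123–136 on the template; the primer anneals here to the top strand with its 3' end pointing upstream.
Amplicon spans positions 3–136: 134 bp.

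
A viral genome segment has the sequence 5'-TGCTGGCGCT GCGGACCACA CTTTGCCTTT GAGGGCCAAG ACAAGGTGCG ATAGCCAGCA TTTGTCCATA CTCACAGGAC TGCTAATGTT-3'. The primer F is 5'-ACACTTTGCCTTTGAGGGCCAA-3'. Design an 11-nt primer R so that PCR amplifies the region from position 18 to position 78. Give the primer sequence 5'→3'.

5'-CCTGTGAGTAT-3'

The product's 3' end on the top strand is position 78.
The reverse primer anneals to the top strand over positions 68–78, i.e. to ATACTCACAGG.
Its sequence written 5'→3' is the reverse complement: CCTGTGAGTAT.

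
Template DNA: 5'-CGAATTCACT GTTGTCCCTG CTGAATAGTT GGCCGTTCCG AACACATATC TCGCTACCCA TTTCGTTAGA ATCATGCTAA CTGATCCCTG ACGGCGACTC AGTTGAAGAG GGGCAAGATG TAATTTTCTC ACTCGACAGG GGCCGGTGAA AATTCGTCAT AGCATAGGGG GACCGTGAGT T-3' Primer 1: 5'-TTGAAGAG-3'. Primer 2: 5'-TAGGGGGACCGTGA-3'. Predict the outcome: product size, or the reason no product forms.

No product — both primers anneal to the same strand and extend in the same direction.

Primer 1 (TTGAAGAG) matches the top strand at positions 103–110 (3' end points downstream).
Primer 2 (TAGGGGGACCGTGA) also matches the top strand directly, at positions 165–178 — its reverse complement TCACGGTCCCCCTA is not present.
Both primers anneal to the bottom strand with 3' ends pointing the same way, so neither can prime synthesis back toward the other.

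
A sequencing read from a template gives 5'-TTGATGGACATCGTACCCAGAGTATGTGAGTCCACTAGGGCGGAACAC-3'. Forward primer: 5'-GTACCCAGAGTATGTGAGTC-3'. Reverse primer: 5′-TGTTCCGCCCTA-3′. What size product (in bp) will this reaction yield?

35 bp

Scanning the template, GTACCCAGAGTATGTGAGTC occurs at positions 13–32; this primer anneals to the bottom strand there with its 3' end pointing downstream.
Reverse complement of the reverse primer: TAGGGCGGAACA. This occurs on the top strand at positions 36–47.
The product runs from position 13 to position 47, so its length is 47 − 13 + 1 = 35 bp.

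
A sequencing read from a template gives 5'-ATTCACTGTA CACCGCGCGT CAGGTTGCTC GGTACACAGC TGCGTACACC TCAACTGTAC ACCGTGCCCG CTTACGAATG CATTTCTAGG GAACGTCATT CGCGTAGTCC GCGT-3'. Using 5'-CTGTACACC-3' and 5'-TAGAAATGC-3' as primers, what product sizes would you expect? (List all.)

The forward primer CTGTACACC matches the top strand at positions 6–14, 55–63.
The reverse primer's reverse complement is GCATTTCTA, matching at positions 80–88.
Each forward site pairs with the reverse site to give a product ending at position 88: sizes 83, 34 bp.

83 bp, 34 bp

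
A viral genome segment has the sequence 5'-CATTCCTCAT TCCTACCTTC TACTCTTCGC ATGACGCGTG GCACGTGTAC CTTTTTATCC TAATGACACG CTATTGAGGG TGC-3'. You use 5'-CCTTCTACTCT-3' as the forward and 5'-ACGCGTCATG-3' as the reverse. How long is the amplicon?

Forward primer CCTTCTACTCT is found on the top strand at positions 16–26.
Taking the reverse complement of ACGCGTCATG gives CATGACGCGT, found at positions 30–39 on the template; the primer anneals here to the top strand with its 3' end pointing upstream.
Amplicon spans positions 16–39: 24 bp.

24 bp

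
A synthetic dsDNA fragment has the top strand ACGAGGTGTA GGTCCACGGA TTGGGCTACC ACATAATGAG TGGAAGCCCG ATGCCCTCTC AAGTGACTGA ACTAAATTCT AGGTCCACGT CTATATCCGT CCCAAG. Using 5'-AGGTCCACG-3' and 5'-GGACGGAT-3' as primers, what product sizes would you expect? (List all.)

The forward primer AGGTCCACG matches the top strand at positions 10–18, 81–89.
The reverse primer's reverse complement is ATCCGTCC, matching at positions 95–102.
Each forward site pairs with the reverse site to give a product ending at position 102: sizes 93, 22 bp.

93 bp, 22 bp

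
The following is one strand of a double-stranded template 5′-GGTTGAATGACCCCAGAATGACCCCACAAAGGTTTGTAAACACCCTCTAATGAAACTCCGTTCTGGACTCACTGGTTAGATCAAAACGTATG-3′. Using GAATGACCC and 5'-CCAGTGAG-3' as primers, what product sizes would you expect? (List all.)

71 bp, 60 bp

The forward primer GAATGACCC matches the top strand at positions 5–13, 16–24.
The reverse primer's reverse complement is CTCACTGG, matching at positions 68–75.
Each forward site pairs with the reverse site to give a product ending at position 75: sizes 71, 60 bp.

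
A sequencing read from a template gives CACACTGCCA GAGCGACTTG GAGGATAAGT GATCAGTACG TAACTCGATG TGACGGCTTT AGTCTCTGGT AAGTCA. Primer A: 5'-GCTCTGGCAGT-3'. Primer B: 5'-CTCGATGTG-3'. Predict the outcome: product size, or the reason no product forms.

No product — the primers' 3' ends point away from each other.

Primer A (GCTCTGGCAGT) has reverse complement ACTGCCAGAGC, which matches the top strand at positions 4–14; primer A anneals to the top strand there with its 3' end pointing upstream toward position 4.
Primer B (CTCGATGTG) matches the top strand directly at positions 44–52; it anneals to the bottom strand with its 3' end pointing downstream toward position 52.
The 3' ends diverge (primer A extends toward position 1, primer B toward position 76), so the primers never converge on a shared product.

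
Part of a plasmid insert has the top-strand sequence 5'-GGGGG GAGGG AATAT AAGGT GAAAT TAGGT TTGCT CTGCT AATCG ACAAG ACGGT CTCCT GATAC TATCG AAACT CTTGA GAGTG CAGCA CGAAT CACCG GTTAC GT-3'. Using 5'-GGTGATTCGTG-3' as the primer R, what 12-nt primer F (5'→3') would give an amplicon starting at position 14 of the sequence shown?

The reverse primer's reverse complement CACGAATCACC matches the template at positions 89–99; the product starts at position 14.
The forward primer is identical to the top strand over positions 14–25: ATAAGGTGAAAT.

5'-ATAAGGTGAAAT-3'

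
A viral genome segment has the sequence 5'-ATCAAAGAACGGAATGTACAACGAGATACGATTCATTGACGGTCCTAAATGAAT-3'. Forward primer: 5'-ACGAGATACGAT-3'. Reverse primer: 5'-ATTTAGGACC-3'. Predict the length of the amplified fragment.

The forward primer matches the template at positions 21–32.
Taking the reverse complement of ATTTAGGACC gives GGTCCTAAAT, found at positions 41–50 on the template; the primer anneals here to the top strand with its 3' end pointing upstream.
Product length = (reverse-primer end) − (forward-primer start) + 1 = 50 − 21 + 1 = 30 bp.

30 bp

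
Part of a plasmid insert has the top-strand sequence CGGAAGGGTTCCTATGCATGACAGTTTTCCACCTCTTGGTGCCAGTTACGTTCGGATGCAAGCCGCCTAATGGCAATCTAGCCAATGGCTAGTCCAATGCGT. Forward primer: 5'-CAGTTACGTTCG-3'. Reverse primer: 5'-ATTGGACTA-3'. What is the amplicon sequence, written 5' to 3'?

The forward primer matches the template at positions 43–54.
Reverse complement of the reverse primer: TAGTCCAAT. This occurs on the top strand at positions 90–98.
The product is the template from position 43 through 98 (56 bp).

5'-CAGTTACGTTCGGATGCAAGCCGCCTAATGGCAATCTAGCCAATGGCTAGTCCAAT-3'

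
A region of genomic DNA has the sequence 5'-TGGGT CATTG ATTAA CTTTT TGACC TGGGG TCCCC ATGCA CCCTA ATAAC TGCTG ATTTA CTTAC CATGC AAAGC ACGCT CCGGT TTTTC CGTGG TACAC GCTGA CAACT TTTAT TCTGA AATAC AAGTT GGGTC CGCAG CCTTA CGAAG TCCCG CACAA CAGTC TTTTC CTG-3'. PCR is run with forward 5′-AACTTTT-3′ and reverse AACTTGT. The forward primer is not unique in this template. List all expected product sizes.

117 bp, 24 bp

The forward primer AACTTTT matches the top strand at positions 14–20, 107–113.
The reverse primer's reverse complement is ACAAGTT, matching at positions 124–130.
Each forward site pairs with the reverse site to give a product ending at position 130: sizes 117, 24 bp.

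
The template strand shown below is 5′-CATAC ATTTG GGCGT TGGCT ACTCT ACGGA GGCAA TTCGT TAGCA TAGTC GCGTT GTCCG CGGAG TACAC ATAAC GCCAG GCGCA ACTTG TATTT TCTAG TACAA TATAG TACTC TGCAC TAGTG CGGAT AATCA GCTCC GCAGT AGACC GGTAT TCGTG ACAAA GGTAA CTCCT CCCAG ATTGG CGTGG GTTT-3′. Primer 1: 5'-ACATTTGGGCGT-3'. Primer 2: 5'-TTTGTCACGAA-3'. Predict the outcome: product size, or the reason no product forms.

Yes — a 162 bp product.

Primer 1 (ACATTTGGGCGT) matches the top strand at positions 4–15; it acts as a forward primer.
Primer 2's reverse complement is TTCGTGACAAA, matching the top strand at positions 155–165; it acts as a reverse primer.
The 3' ends face each other across positions 4–165, giving a 162 bp product.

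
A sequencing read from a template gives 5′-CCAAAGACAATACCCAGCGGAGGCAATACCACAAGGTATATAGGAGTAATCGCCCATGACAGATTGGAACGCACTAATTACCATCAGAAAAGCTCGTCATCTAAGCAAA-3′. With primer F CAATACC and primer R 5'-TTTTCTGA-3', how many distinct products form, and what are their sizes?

Two products: 84 bp, 68 bp

The forward primer CAATACC matches the top strand at positions 8–14, 24–30.
The reverse primer's reverse complement is TCAGAAAA, matching at positions 84–91.
Each forward site pairs with the reverse site to give a product ending at position 91: sizes 84, 68 bp.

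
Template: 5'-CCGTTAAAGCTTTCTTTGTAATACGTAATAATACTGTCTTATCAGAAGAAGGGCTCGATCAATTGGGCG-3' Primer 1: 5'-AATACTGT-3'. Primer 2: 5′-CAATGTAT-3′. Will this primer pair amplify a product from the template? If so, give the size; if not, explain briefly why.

No product — primer 2 has no binding site in the template.

Primer 2 (CAATGTAT) does not match the top strand, and its reverse complement ATACATTG does not match either.
With no annealing site for primer 2, no amplification occurs.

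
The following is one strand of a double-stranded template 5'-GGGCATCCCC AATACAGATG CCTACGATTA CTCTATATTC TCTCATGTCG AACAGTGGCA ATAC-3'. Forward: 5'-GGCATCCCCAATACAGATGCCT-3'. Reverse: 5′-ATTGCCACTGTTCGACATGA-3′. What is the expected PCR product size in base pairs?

The forward primer matches the template at positions 2–23.
Taking the reverse complement of ATTGCCACTGTTCGACATGA gives TCATGTCGAACAGTGGCAAT, found at positions 43–62 on the template; the primer anneals here to the top strand with its 3' end pointing upstream.
The product runs from position 2 to position 62, so its length is 62 − 2 + 1 = 61 bp.

61 bp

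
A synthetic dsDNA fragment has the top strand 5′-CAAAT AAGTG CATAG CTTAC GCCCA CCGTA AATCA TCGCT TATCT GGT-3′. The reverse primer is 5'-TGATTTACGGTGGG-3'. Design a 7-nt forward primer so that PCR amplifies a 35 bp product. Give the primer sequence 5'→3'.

5'-CAAATAA-3'

The reverse primer's reverse complement CCCACCGTAAATCA matches the template at positions 22–35, so the product ends at position 35.
A 35 bp product then starts at position 35 − 35 + 1 = 1.
The forward primer is identical to the top strand there: CAAATAA.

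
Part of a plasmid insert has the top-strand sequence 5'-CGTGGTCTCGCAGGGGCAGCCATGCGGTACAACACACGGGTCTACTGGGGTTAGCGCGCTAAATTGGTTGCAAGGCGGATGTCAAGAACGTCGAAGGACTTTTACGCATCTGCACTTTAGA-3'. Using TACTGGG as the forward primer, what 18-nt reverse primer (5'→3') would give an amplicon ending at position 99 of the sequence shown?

5'-GTCCTTCGACGTTCTTGA-3'

The forward primer binds at positions 43–49; the product's 3' end on the top strand is position 99.
The reverse primer anneals to the top strand over positions 82–99, i.e. to TCAAGAACGTCGAAGGAC.
Its sequence written 5'→3' is the reverse complement: GTCCTTCGACGTTCTTGA.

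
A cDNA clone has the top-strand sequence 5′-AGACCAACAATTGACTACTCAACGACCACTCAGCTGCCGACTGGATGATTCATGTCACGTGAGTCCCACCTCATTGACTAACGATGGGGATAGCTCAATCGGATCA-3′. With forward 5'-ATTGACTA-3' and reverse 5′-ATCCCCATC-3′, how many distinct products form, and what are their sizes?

The forward primer ATTGACTA matches the top strand at positions 10–17, 73–80.
The reverse primer's reverse complement is GATGGGGAT, matching at positions 83–91.
Each forward site pairs with the reverse site to give a product ending at position 91: sizes 82, 19 bp.

Two products: 82 bp, 19 bp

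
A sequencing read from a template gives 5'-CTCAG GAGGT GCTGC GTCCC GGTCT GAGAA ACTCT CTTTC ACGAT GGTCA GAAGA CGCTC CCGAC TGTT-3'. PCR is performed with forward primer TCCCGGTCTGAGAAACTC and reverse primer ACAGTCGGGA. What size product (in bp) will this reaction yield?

Scanning the template, TCCCGGTCTGAGAAACTC occurs at positions 17–34; this primer anneals to the bottom strand there with its 3' end pointing downstream.
Reverse complement of the reverse primer: TCCCGACTGT. This occurs on the top strand at positions 59–68.
Amplicon spans positions 17–68: 52 bp.

52 bp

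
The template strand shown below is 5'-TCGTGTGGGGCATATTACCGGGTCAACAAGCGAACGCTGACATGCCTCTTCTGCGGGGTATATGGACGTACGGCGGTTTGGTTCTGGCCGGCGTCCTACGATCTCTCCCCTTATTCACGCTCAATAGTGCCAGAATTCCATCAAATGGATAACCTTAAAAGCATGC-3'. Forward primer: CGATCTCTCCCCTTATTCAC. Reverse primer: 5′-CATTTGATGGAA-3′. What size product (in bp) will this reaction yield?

Forward primer CGATCTCTCCCCTTATTCAC is found on the top strand at positions 99–118.
Taking the reverse complement of CATTTGATGGAA gives TTCCATCAAATG, found at positions 136–147 on the template; the primer anneals here to the top strand with its 3' end pointing upstream.
The product runs from position 99 to position 147, so its length is 147 − 99 + 1 = 49 bp.

49 bp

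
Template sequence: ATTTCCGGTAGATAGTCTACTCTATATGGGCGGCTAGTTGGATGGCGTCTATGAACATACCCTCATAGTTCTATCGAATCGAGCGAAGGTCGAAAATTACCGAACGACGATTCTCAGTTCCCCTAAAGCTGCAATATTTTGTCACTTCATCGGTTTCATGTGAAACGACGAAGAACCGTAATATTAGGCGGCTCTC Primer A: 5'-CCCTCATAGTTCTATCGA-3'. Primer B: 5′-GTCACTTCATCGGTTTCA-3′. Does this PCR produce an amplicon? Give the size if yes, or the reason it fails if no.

No product — both primers anneal to the same strand and extend in the same direction.

Primer A (CCCTCATAGTTCTATCGA) matches the top strand at positions 60–77 (3' end points downstream).
Primer B (GTCACTTCATCGGTTTCA) also matches the top strand directly, at positions 141–158 — its reverse complement TGAAACCGATGAAGTGAC is not present.
Both primers anneal to the bottom strand with 3' ends pointing the same way, so neither can prime synthesis back toward the other.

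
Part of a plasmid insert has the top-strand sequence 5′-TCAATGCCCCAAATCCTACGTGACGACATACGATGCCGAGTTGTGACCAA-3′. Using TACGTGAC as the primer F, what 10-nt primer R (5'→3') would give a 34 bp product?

The forward primer binds at positions 17–24, so a 34 bp product ends at position 17 + 34 − 1 = 50.
The reverse primer anneals to the top strand over positions 41–50, i.e. to TTGTGACCAA.
Its sequence written 5'→3' is the reverse complement: TTGGTCACAA.

5'-TTGGTCACAA-3'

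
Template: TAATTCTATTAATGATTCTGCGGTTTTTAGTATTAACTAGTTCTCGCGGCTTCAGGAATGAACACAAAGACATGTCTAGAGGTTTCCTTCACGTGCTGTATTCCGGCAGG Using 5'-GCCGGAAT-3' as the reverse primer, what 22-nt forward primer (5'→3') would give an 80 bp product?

The reverse primer's reverse complement ATTCCGGC matches the template at positions 100–107, so the product ends at position 107.
An 80 bp product then starts at position 107 − 80 + 1 = 28.
The forward primer is identical to the top strand there: TAGTATTAACTAGTTCTCGCGG.

5'-TAGTATTAACTAGTTCTCGCGG-3'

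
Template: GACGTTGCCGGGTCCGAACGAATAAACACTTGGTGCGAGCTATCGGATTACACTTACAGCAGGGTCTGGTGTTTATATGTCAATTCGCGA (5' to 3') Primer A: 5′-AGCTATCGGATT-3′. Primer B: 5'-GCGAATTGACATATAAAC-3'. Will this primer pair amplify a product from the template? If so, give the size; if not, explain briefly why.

Primer A (AGCTATCGGATT) matches the top strand at positions 38–49; it acts as a forward primer.
Primer B's reverse complement is GTTTATATGTCAATTCGC, matching the top strand at positions 71–88; it acts as a reverse primer.
The 3' ends face each other across positions 38–88, giving a 51 bp product.

Yes — a 51 bp product.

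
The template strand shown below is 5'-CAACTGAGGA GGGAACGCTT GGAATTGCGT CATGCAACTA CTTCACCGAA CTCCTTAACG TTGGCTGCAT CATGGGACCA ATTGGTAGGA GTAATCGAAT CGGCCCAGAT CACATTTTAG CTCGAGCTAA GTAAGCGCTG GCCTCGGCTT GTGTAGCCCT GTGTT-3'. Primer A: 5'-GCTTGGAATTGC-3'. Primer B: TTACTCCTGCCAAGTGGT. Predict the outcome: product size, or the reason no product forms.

No product — primer B has no binding site in the template.

Primer B (TTACTCCTGCCAAGTGGT) does not match the top strand, and its reverse complement ACCACTTGGCAGGAGTAA does not match either.
With no annealing site for primer B, no amplification occurs.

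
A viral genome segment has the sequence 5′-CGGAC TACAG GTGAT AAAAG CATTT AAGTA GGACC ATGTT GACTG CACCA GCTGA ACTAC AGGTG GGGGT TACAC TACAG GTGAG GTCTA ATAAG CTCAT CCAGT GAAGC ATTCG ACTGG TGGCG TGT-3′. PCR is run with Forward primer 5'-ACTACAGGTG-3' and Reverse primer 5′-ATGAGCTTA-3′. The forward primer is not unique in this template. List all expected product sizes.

97 bp, 45 bp, 27 bp

The forward primer ACTACAGGTG matches the top strand at positions 4–13, 56–65, 74–83.
The reverse primer's reverse complement is TAAGCTCAT, matching at positions 92–100.
Each forward site pairs with the reverse site to give a product ending at position 100: sizes 97, 45, 27 bp.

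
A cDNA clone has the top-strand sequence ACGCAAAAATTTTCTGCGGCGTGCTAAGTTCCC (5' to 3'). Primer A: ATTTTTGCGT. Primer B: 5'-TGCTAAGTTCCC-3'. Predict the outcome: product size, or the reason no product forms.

Primer A (ATTTTTGCGT) has reverse complement ACGCAAAAAT, which matches the top strand at positions 1–10; primer A anneals to the top strand there with its 3' end pointing upstream toward position 1.
Primer B (TGCTAAGTTCCC) matches the top strand directly at positions 22–33; it anneals to the bottom strand with its 3' end pointing downstream toward position 33.
The 3' ends diverge (primer A extends toward position 1, primer B toward position 33), so the primers never converge on a shared product.

No product — the primers' 3' ends point away from each other.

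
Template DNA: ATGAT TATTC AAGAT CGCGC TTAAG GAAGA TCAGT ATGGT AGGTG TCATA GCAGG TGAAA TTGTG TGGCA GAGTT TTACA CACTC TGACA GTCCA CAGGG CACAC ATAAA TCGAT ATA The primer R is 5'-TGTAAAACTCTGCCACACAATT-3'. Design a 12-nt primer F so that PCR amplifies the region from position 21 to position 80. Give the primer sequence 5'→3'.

The reverse primer's reverse complement AATTGTGTGGCAGAGTTTTACA matches the template at positions 59–80; the product starts at position 21.
The forward primer is identical to the top strand over positions 21–32: TTAAGGAAGATC.

5'-TTAAGGAAGATC-3'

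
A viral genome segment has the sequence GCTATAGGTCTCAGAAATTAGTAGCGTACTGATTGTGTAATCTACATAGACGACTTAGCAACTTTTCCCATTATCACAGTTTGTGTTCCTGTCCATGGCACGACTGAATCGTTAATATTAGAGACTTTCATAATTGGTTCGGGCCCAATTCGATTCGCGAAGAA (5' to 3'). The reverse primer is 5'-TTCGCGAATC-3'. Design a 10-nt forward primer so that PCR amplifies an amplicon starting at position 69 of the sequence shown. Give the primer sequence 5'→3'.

5'-CATTATCACA-3'

The reverse primer's reverse complement GATTCGCGAA matches the template at positions 152–161; the product starts at position 69.
The forward primer is identical to the top strand over positions 69–78: CATTATCACA.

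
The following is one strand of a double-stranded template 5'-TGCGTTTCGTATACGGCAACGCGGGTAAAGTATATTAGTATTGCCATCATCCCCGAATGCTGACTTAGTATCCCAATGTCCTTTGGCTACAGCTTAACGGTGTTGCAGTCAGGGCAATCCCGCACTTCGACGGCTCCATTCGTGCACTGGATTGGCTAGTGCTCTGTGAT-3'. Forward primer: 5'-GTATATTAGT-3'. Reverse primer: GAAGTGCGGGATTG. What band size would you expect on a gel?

Forward primer GTATATTAGT is found on the top strand at positions 30–39.
The reverse primer's reverse complement is CAATCCCGCACTTC, which matches the template at positions 115–128.
Amplicon spans positions 30–128: 99 bp.

99 bp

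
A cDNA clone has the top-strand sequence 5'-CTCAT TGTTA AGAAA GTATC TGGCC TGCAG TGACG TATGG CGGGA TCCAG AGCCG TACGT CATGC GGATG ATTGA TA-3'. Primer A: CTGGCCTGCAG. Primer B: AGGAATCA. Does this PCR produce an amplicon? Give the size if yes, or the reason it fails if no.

No product — primer B has no binding site in the template.

Primer B (AGGAATCA) does not match the top strand, and its reverse complement TGATTCCT does not match either.
With no annealing site for primer B, no amplification occurs.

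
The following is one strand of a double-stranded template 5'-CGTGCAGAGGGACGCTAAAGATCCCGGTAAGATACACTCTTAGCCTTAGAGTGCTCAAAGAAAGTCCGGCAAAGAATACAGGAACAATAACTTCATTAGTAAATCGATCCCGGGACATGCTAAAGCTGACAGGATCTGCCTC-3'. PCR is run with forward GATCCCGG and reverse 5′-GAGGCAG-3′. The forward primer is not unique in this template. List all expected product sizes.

The forward primer GATCCCGG matches the top strand at positions 20–27, 106–113.
The reverse primer's reverse complement is CTGCCTC, matching at positions 136–142.
Each forward site pairs with the reverse site to give a product ending at position 142: sizes 123, 37 bp.

123 bp, 37 bp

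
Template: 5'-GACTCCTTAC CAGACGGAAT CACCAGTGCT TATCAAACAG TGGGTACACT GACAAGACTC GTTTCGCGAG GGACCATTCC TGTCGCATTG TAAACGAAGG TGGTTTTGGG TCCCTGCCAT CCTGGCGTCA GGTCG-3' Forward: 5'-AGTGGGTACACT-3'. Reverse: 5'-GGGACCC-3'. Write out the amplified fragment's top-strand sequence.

Scanning the template, AGTGGGTACACT occurs at positions 39–50; this primer anneals to the bottom strand there with its 3' end pointing downstream.
Reverse complement of the reverse primer: GGGTCCC. This occurs on the top strand at positions 108–114.
The product is the template from position 39 through 114 (76 bp).

5'-AGTGGGTACACTGACAAGACTCGTTTCGCGAGGGACCATTCCTGTCGCATTGTAAACGAAGGTGGTTTTGGGTCCC-3'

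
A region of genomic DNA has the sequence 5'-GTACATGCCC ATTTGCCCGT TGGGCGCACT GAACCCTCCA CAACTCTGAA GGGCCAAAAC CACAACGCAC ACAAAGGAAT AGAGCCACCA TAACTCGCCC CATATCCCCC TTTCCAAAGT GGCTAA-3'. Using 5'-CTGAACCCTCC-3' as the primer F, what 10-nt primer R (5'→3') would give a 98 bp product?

The forward primer binds at positions 29–39, so a 98 bp product ends at position 29 + 98 − 1 = 126.
The reverse primer anneals to the top strand over positions 117–126, i.e. to AAGTGGCTAA.
Its sequence written 5'→3' is the reverse complement: TTAGCCACTT.

5'-TTAGCCACTT-3'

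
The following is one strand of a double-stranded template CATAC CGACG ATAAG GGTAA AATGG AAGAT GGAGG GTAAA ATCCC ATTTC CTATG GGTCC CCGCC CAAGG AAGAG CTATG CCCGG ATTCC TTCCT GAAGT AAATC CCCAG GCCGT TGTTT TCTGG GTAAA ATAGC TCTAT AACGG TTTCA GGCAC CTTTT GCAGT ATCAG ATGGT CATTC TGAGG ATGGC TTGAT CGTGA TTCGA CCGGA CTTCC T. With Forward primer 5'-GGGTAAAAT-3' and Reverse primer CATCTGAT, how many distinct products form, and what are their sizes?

The forward primer GGGTAAAAT matches the top strand at positions 15–23, 34–42, 124–132.
The reverse primer's reverse complement is ATCAGATG, matching at positions 166–173.
Each forward site pairs with the reverse site to give a product ending at position 173: sizes 159, 140, 50 bp.

Three products: 159 bp, 140 bp, 50 bp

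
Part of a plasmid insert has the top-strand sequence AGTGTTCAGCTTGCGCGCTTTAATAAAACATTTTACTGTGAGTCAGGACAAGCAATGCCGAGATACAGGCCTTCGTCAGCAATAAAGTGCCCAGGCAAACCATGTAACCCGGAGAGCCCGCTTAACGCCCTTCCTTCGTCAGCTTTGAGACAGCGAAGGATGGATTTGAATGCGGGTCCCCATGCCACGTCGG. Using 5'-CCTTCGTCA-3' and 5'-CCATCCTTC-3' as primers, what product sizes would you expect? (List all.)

94 bp, 31 bp

The forward primer CCTTCGTCA matches the top strand at positions 70–78, 133–141.
The reverse primer's reverse complement is GAAGGATGG, matching at positions 155–163.
Each forward site pairs with the reverse site to give a product ending at position 163: sizes 94, 31 bp.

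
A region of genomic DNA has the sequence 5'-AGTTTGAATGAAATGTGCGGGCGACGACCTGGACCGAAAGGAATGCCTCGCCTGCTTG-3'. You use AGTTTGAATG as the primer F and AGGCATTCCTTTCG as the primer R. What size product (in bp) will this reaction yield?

48 bp

Forward primer AGTTTGAATG is found on the top strand at positions 1–10.
Reverse complement of the reverse primer: CGAAAGGAATGCCT. This occurs on the top strand at positions 35–48.
Product length = (reverse-primer end) − (forward-primer start) + 1 = 48 − 1 + 1 = 48 bp.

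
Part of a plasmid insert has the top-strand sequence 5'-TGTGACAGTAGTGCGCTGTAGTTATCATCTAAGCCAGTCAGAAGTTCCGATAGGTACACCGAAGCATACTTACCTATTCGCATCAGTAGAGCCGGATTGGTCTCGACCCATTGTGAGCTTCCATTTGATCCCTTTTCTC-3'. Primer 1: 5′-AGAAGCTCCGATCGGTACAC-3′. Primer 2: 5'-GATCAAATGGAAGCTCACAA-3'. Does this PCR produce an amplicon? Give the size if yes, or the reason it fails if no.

No product — primer 1 has no binding site in the template.

Primer 1 (AGAAGCTCCGATCGGTACAC) does not match the top strand, and its reverse complement GTGTACCGATCGGAGCTTCT does not match either.
With no annealing site for primer 1, no amplification occurs.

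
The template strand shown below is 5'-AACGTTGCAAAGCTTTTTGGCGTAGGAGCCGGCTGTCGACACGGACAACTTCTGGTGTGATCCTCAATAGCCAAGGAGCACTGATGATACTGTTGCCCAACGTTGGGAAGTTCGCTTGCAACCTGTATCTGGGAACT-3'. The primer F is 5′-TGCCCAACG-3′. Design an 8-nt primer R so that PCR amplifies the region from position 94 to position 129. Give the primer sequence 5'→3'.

The product's 3' end on the top strand is position 129.
The reverse primer anneals to the top strand over positions 122–129, i.e. to CCTGTATC.
Its sequence written 5'→3' is the reverse complement: GATACAGG.

5'-GATACAGG-3'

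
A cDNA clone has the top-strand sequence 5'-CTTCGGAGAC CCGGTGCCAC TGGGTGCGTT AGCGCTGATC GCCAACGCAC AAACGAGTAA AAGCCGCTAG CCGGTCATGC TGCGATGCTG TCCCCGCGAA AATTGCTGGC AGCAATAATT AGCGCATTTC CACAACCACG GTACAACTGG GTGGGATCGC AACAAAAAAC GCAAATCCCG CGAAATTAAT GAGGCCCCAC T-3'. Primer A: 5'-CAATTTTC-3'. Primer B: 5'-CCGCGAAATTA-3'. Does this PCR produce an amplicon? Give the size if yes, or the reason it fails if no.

Primer A (CAATTTTC) has reverse complement GAAAATTG, which matches the top strand at positions 98–105; primer A anneals to the top strand there with its 3' end pointing upstream toward position 98.
Primer B (CCGCGAAATTA) matches the top strand directly at positions 178–188; it anneals to the bottom strand with its 3' end pointing downstream toward position 188.
The 3' ends diverge (primer A extends toward position 1, primer B toward position 201), so the primers never converge on a shared product.

No product — the primers' 3' ends point away from each other.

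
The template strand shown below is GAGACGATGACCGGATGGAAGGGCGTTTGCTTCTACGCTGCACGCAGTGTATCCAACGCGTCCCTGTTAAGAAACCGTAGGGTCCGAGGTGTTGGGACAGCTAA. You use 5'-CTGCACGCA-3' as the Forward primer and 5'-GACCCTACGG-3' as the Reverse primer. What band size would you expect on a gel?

The forward primer matches the template at positions 38–46.
Reverse complement of the reverse primer: CCGTAGGGTC. This occurs on the top strand at positions 75–84.
Amplicon spans positions 38–84: 47 bp.

47 bp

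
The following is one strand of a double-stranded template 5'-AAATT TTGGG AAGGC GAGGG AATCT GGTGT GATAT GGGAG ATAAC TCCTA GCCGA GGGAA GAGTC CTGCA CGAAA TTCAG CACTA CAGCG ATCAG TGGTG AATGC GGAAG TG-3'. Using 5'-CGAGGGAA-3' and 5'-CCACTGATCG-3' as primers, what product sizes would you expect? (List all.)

84 bp, 46 bp

The forward primer CGAGGGAA matches the top strand at positions 15–22, 53–60.
The reverse primer's reverse complement is CGATCAGTGG, matching at positions 89–98.
Each forward site pairs with the reverse site to give a product ending at position 98: sizes 84, 46 bp.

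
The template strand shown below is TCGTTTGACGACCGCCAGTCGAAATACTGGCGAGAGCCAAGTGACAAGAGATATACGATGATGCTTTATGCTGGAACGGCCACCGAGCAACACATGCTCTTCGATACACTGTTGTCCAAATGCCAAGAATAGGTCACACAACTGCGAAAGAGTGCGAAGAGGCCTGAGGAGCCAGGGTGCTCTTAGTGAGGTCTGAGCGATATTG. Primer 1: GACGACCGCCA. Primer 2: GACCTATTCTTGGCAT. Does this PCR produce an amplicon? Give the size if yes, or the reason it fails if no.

Primer 1 (GACGACCGCCA) matches the top strand at positions 7–17; it acts as a forward primer.
Primer 2's reverse complement is ATGCCAAGAATAGGTC, matching the top strand at positions 120–135; it acts as a reverse primer.
The 3' ends face each other across positions 7–135, giving a 129 bp product.

Yes — a 129 bp product.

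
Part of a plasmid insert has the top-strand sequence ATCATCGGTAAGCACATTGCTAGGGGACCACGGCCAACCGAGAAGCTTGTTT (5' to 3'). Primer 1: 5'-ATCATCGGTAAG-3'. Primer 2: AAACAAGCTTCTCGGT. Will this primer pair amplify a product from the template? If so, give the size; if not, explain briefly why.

Primer 1 (ATCATCGGTAAG) matches the top strand at positions 1–12; it acts as a forward primer.
Primer 2's reverse complement is ACCGAGAAGCTTGTTT, matching the top strand at positions 37–52; it acts as a reverse primer.
The 3' ends face each other across positions 1–52, giving a 52 bp product.

Yes — a 52 bp product.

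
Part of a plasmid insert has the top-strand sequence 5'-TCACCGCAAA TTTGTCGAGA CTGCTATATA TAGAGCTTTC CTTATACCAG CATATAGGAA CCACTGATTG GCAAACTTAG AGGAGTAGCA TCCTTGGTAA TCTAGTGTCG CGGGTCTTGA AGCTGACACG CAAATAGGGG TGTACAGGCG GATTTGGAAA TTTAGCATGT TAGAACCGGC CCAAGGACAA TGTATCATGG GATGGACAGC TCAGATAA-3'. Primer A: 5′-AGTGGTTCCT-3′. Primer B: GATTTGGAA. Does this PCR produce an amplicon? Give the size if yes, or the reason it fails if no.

No product — the primers' 3' ends point away from each other.

Primer A (AGTGGTTCCT) has reverse complement AGGAACCACT, which matches the top strand at positions 56–65; primer A anneals to the top strand there with its 3' end pointing upstream toward position 56.
Primer B (GATTTGGAA) matches the top strand directly at positions 151–159; it anneals to the bottom strand with its 3' end pointing downstream toward position 159.
The 3' ends diverge (primer A extends toward position 1, primer B toward position 218), so the primers never converge on a shared product.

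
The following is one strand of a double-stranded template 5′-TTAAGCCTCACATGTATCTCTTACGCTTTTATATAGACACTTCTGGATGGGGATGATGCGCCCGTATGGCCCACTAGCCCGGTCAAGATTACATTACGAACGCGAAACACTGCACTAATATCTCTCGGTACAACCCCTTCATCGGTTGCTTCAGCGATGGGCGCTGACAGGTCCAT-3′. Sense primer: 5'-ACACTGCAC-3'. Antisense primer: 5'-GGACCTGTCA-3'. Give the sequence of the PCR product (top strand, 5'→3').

5'-ACACTGCACTAATATCTCTCGGTACAACCCCTTCATCGGTTGCTTCAGCGATGGGCGCTGACAGGTCC-3'

The forward primer matches the template at positions 107–115.
The reverse primer's reverse complement is TGACAGGTCC, which matches the template at positions 165–174.
The product is the template from position 107 through 174 (68 bp).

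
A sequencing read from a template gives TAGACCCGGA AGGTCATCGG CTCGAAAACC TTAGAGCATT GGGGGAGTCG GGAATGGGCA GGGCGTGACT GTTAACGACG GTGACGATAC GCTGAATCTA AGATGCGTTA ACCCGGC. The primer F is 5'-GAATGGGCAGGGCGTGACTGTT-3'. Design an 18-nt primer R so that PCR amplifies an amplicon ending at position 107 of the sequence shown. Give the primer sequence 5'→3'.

5'-CGCATCTTAGATTCAGCG-3'

The forward primer binds at positions 52–73; the product's 3' end on the top strand is position 107.
The reverse primer anneals to the top strand over positions 90–107, i.e. to CGCTGAATCTAAGATGCG.
Its sequence written 5'→3' is the reverse complement: CGCATCTTAGATTCAGCG.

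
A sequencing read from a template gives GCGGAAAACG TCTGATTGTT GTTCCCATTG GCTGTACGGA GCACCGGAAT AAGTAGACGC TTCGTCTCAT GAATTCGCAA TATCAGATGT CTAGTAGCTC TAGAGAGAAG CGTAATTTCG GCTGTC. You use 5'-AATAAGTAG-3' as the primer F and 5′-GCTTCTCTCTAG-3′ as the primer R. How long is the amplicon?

Scanning the template, AATAAGTAG occurs at positions 48–56; this primer anneals to the bottom strand there with its 3' end pointing downstream.
Reverse complement of the reverse primer: CTAGAGAGAAGC. This occurs on the top strand at positions 100–111.
Amplicon spans positions 48–111: 64 bp.

64 bp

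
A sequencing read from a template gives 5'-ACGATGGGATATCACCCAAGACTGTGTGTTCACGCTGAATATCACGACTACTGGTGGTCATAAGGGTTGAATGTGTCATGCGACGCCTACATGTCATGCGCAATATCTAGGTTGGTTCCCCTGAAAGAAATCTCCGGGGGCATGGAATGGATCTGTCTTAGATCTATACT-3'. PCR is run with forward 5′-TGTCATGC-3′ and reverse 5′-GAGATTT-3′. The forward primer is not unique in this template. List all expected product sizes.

61 bp, 43 bp

The forward primer TGTCATGC matches the top strand at positions 74–81, 92–99.
The reverse primer's reverse complement is AAATCTC, matching at positions 128–134.
Each forward site pairs with the reverse site to give a product ending at position 134: sizes 61, 43 bp.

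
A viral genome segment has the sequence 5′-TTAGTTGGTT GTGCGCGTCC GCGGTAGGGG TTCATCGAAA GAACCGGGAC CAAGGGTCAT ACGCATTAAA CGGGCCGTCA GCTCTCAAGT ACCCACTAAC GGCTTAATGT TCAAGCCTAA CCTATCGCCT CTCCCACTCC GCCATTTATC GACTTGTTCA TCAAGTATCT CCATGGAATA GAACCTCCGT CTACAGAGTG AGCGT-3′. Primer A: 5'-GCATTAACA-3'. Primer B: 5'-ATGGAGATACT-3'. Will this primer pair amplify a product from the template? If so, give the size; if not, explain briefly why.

No product — primer A has no binding site in the template.

Primer A (GCATTAACA) does not match the top strand, and its reverse complement TGTTAATGC does not match either.
With no annealing site for primer A, no amplification occurs.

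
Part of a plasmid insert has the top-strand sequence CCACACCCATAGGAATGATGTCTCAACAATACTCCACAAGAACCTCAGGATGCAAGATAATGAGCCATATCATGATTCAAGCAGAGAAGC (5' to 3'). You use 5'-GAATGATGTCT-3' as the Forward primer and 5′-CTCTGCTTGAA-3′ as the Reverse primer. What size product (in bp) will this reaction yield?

The forward primer matches the template at positions 13–23.
Taking the reverse complement of CTCTGCTTGAA gives TTCAAGCAGAG, found at positions 76–86 on the template; the primer anneals here to the top strand with its 3' end pointing upstream.
Amplicon spans positions 13–86: 74 bp.

74 bp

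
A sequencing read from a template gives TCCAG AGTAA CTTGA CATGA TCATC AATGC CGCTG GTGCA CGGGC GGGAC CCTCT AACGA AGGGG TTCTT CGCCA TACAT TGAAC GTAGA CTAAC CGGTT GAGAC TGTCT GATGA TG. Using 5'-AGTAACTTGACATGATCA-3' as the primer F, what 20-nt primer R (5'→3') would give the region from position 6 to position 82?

5'-CAATGTATGGCGAAGAACCC-3'

The product's 3' end on the top strand is position 82.
The reverse primer anneals to the top strand over positions 63–82, i.e. to GGGTTCTTCGCCATACATTG.
Its sequence written 5'→3' is the reverse complement: CAATGTATGGCGAAGAACCC.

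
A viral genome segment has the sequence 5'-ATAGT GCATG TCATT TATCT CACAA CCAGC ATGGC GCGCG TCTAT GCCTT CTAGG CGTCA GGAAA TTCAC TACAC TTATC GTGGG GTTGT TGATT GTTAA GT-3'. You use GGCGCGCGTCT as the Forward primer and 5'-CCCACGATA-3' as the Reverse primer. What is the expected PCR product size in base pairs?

Forward primer GGCGCGCGTCT is found on the top strand at positions 33–43.
Taking the reverse complement of CCCACGATA gives TATCGTGGG, found at positions 77–85 on the template; the primer anneals here to the top strand with its 3' end pointing upstream.
Amplicon spans positions 33–85: 53 bp.

53 bp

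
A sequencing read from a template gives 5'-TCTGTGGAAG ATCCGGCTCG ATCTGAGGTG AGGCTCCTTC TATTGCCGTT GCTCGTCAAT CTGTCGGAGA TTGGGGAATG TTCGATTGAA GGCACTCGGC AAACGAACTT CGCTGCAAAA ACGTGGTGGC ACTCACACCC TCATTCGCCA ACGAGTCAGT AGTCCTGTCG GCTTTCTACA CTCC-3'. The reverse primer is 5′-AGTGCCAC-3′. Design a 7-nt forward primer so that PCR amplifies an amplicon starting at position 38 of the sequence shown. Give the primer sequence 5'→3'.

The reverse primer's reverse complement GTGGCACT matches the template at positions 126–133; the product starts at position 38.
The forward primer is identical to the top strand over positions 38–44: TTCTATT.

5'-TTCTATT-3'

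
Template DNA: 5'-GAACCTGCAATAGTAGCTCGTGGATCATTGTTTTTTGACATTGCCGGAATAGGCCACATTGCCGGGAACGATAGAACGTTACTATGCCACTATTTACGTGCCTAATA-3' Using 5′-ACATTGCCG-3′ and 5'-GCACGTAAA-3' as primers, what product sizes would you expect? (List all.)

64 bp, 46 bp

The forward primer ACATTGCCG matches the top strand at positions 38–46, 56–64.
The reverse primer's reverse complement is TTTACGTGC, matching at positions 93–101.
Each forward site pairs with the reverse site to give a product ending at position 101: sizes 64, 46 bp.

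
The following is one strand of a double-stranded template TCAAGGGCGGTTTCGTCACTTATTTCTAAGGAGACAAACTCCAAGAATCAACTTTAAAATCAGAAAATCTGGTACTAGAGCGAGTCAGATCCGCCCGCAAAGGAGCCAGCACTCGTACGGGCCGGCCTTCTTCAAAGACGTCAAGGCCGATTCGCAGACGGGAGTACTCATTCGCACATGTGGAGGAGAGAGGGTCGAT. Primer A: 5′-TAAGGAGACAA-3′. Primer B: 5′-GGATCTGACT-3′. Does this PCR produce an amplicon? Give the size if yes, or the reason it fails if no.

Yes — a 66 bp product.

Primer A (TAAGGAGACAA) matches the top strand at positions 27–37; it acts as a forward primer.
Primer B's reverse complement is AGTCAGATCC, matching the top strand at positions 83–92; it acts as a reverse primer.
The 3' ends face each other across positions 27–92, giving a 66 bp product.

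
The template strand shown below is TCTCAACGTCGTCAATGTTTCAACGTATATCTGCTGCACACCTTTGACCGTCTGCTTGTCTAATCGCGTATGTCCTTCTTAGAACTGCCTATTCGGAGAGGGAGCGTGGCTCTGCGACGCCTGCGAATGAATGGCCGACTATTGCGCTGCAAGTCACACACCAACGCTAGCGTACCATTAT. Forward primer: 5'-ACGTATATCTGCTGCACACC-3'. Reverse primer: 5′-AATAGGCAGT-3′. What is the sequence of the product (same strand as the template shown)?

5'-ACGTATATCTGCTGCACACCTTTGACCGTCTGCTTGTCTAATCGCGTATGTCCTTCTTAGAACTGCCTATT-3'

Forward primer ACGTATATCTGCTGCACACC is found on the top strand at positions 23–42.
Reverse complement of the reverse primer: ACTGCCTATT. This occurs on the top strand at positions 84–93.
The product is the template from position 23 through 93 (71 bp).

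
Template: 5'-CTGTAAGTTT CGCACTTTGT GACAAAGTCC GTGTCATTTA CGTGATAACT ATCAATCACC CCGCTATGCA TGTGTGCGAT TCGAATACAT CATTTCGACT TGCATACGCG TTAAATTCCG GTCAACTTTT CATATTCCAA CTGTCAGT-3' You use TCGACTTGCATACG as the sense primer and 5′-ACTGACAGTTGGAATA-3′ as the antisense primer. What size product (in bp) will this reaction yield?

The forward primer matches the template at positions 95–108.
The reverse primer's reverse complement is TATTCCAACTGTCAGT, which matches the template at positions 133–148.
Amplicon spans positions 95–148: 54 bp.

54 bp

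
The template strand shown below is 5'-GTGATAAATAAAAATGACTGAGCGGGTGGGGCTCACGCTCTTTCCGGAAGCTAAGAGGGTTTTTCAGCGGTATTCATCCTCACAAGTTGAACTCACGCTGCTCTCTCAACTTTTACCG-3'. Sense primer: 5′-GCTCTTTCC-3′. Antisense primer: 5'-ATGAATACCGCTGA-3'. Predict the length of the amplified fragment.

41 bp

Forward primer GCTCTTTCC is found on the top strand at positions 37–45.
The reverse primer's reverse complement is TCAGCGGTATTCAT, which matches the template at positions 64–77.
The product runs from position 37 to position 77, so its length is 77 − 37 + 1 = 41 bp.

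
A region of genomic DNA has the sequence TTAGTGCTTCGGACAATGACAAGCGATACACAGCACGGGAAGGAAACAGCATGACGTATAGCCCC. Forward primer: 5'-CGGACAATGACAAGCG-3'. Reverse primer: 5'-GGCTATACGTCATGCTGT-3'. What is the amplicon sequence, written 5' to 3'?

5'-CGGACAATGACAAGCGATACACAGCACGGGAAGGAAACAGCATGACGTATAGCC-3'

The forward primer matches the template at positions 10–25.
Reverse complement of the reverse primer: ACAGCATGACGTATAGCC. This occurs on the top strand at positions 46–63.
The product is the template from position 10 through 63 (54 bp).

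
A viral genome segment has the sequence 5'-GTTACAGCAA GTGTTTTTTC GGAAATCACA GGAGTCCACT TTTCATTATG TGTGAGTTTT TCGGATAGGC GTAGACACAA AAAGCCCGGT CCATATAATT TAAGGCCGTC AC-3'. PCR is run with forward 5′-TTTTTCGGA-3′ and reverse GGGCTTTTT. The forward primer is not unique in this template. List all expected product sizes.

The forward primer TTTTTCGGA matches the top strand at positions 15–23, 57–65.
The reverse primer's reverse complement is AAAAAGCCC, matching at positions 79–87.
Each forward site pairs with the reverse site to give a product ending at position 87: sizes 73, 31 bp.

73 bp, 31 bp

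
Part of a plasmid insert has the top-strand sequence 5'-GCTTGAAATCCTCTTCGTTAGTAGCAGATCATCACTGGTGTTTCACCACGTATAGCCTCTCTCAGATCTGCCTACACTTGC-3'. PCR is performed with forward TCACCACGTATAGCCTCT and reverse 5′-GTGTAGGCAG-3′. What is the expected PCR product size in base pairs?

The forward primer matches the template at positions 43–60.
Reverse complement of the reverse primer: CTGCCTACAC. This occurs on the top strand at positions 68–77.
Product length = (reverse-primer end) − (forward-primer start) + 1 = 77 − 43 + 1 = 35 bp.

35 bp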